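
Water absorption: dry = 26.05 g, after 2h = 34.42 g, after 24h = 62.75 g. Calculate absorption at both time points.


2h absorption = 32.1%
24h absorption = 140.9%


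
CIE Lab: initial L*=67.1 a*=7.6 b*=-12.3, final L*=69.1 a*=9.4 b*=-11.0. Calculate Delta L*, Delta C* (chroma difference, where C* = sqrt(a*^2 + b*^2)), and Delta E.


Delta L* = 2.0
Delta C* = 0.01
Delta E = 2.99


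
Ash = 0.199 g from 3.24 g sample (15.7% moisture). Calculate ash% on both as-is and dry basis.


As-is ash = 6.14%
Dry-basis ash = 7.29%


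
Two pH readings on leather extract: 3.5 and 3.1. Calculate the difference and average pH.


Difference = |3.5 - 3.1| = 0.4
Average = (3.5 + 3.1) / 2 = 3.30


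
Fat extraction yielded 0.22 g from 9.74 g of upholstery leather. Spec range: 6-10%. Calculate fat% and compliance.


Fat% = 0.22 / 9.74 x 100 = 2.3%
Spec range: 6-10%
Compliant: No


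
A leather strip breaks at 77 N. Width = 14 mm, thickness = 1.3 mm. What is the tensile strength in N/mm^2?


Cross-sectional area = 14 x 1.3 = 18.2 mm^2
Tensile strength = 77 / 18.2 = 4.23 N/mm^2


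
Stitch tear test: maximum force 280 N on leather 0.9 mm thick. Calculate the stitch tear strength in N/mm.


Stitch tear strength = force / thickness
STS = 280 / 0.9 = 311.1 N/mm


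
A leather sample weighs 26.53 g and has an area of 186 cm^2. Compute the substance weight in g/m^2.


Substance weight = mass / area x 10000
SW = 26.53 / 186 x 10000
SW = 1426.3 g/m^2


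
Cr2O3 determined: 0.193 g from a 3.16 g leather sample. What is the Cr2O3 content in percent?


6.11%

Cr2O3% = 0.193 / 3.16 x 100
Cr2O3% = 6.11%


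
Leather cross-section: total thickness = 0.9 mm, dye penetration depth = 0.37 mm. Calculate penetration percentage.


41.1%


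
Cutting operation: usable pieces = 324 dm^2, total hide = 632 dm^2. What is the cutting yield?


Yield = usable / total x 100
Yield = 324 / 632 x 100 = 51.3%


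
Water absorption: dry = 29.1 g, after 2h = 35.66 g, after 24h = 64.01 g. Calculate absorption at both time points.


2h absorption = 22.5%
24h absorption = 120.0%


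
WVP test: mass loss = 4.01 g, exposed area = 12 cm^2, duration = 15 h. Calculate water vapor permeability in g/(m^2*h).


222.78 g/(m^2*h)

WVP = mass_loss / (area x time) x 10000
WVP = 4.01 / (12 x 15) x 10000
WVP = 4.01 / 180 x 10000 = 222.78 g/(m^2*h)


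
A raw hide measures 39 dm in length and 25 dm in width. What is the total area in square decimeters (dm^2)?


975 dm^2

Area = length x width
Area = 39 x 25 = 975 dm^2


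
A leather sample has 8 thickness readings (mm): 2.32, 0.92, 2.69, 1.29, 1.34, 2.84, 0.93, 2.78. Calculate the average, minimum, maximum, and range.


Average = 1.89 mm
Min = 0.92 mm
Max = 2.84 mm
Range = 1.92 mm

Sum = 15.11
Average = 15.11 / 8 = 1.89 mm
Minimum = 0.92 mm
Maximum = 2.84 mm
Range = 2.84 - 0.92 = 1.92 mm


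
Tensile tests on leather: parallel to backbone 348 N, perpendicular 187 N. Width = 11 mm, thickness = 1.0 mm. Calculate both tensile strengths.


Parallel = 31.64 N/mm^2
Perpendicular = 17.00 N/mm^2


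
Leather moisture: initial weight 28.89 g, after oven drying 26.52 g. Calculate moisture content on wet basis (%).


8.2%

Moisture = 28.89 - 26.52 = 2.37 g
MC = 2.37 / 28.89 x 100 = 8.2%


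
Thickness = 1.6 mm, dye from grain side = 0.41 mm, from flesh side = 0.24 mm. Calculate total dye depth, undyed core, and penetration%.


Total dyed = 0.41 + 0.24 = 0.65 mm
Undyed core = 1.6 - 0.65 = 0.95 mm
Penetration = 0.65 / 1.6 x 100 = 40.6%


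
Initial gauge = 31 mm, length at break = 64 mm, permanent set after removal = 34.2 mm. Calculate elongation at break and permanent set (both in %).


Elongation at break = (64 - 31) / 31 x 100 = 106.5%
Permanent set = (34.2 - 31) / 31 x 100 = 10.3%


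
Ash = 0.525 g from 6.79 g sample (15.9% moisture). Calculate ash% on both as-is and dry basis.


As-is ash% = 0.525 / 6.79 x 100 = 7.73%
Dry mass = 6.79 x (100 - 15.9) / 100 = 5.71039 g
Dry-basis ash% = 0.525 / 5.71039 x 100 = 9.19%


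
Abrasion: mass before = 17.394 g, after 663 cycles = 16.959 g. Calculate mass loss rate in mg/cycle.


Mass loss = 17.394 - 16.959 = 0.435 g
Rate = 0.435 / 663 x 1000 = 0.656 mg/cycle


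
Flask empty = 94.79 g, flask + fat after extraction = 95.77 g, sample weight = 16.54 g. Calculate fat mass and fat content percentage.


Fat mass = 95.77 - 94.79 = 0.98 g
Fat% = 0.98 / 16.54 x 100 = 5.9%


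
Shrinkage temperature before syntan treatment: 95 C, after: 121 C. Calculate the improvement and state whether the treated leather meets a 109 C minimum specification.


Improvement = 121 - 95 = 26 C
Spec check: 121 C >= 109 C? Yes


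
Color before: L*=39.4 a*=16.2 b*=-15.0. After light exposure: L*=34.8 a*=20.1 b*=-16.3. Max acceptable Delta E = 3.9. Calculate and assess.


dL = -4.6, da = 3.9, db = -1.3
dE = sqrt((-4.6)^2 + (3.9)^2 + (-1.3)^2) = 6.17
Max = 3.9
Passes: No


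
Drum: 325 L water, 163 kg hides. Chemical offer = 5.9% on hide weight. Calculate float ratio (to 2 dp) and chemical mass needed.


Float ratio = 1.99
Chemical needed = 9.617 kg


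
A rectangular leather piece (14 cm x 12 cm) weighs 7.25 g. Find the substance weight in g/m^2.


Area = 14 x 12 = 168 cm^2
SW = 7.25 / 168 x 10000 = 431.5 g/m^2


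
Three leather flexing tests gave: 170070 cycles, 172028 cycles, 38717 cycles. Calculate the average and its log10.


Average = 126938 cycles
log10 = 5.10

Average = (170070 + 172028 + 38717) / 3 = 126938 cycles
log10(126938) = 5.10


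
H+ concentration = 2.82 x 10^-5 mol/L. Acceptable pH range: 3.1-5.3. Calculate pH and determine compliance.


pH = 4.55
Compliant: Yes

pH = -log10(2.82 x 10^-5) = 4.55
Range: 3.1 to 5.3
Compliant: Yes


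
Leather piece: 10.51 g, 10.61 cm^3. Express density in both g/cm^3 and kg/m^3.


Density = 10.51 / 10.61 = 0.991 g/cm^3
Convert: 0.991 x 1000 = 991 kg/m^3


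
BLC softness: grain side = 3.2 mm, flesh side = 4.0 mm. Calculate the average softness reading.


Average = (3.2 + 4.0) / 2
Average = 3.60 mm


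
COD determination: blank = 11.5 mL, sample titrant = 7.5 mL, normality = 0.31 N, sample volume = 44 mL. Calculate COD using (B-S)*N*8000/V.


225.5 mg/L


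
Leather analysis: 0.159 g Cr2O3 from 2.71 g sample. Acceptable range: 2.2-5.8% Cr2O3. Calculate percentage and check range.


Cr2O3 = 5.87%
Within range: No

Cr2O3% = 0.159 / 2.71 x 100 = 5.87%
Acceptable range: 2.2 to 5.8%
Within range: No


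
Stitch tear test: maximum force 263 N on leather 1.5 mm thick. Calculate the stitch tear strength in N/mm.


Stitch tear strength = force / thickness
STS = 263 / 1.5 = 175.3 N/mm


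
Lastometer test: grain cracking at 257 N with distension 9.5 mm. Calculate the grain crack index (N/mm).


Grain crack index = force / distension
Index = 257 / 9.5 = 27.1 N/mm


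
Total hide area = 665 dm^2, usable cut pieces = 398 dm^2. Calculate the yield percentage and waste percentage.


Yield = 59.8%
Waste = 40.2%

Yield = 398 / 665 x 100 = 59.8%
Waste = 665 - 398 = 267 dm^2
Waste% = 100 - 59.8 = 40.2%


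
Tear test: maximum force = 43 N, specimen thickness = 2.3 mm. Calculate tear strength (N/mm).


Tear strength = force / thickness
Tear = 43 / 2.3 = 18.7 N/mm


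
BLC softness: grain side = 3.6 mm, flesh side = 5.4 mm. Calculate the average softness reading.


4.50 mm

Average = (3.6 + 5.4) / 2
Average = 4.50 mm


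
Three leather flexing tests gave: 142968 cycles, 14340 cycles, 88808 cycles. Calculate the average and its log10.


Average = 82039 cycles
log10 = 4.91

Average = (142968 + 14340 + 88808) / 3 = 82039 cycles
log10(82039) = 4.91


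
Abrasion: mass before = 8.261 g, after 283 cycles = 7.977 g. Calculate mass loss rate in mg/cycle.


1.004 mg/cycle

Mass loss = 8.261 - 7.977 = 0.284 g
Rate = 0.284 / 283 x 1000 = 1.004 mg/cycle


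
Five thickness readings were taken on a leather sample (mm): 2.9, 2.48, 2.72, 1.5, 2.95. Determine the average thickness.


Sum = 2.9 + 2.48 + 2.72 + 1.5 + 2.95 = 12.55
Average = 12.55 / 5 = 2.51 mm


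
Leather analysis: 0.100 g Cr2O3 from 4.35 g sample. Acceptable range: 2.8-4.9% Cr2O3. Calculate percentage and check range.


Cr2O3% = 0.100 / 4.35 x 100 = 2.30%
Acceptable range: 2.8 to 4.9%
Within range: No


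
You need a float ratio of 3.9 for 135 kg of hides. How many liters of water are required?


526.5 L


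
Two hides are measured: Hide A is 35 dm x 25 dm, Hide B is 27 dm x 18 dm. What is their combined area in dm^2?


1361 dm^2

Hide A area = 35 x 25 = 875 dm^2
Hide B area = 27 x 18 = 486 dm^2
Total = 875 + 486 = 1361 dm^2


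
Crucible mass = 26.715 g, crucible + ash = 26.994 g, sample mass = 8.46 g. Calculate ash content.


Ash mass = 0.279 g
Ash content = 3.30%


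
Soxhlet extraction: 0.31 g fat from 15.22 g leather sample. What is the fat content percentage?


Fat content = 0.31 / 15.22 x 100
Fat = 2.0%


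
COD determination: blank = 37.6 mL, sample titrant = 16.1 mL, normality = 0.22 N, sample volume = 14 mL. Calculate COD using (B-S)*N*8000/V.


COD = (37.6 - 16.1) x 0.22 x 8000 / 14
COD = 21.5 x 0.22 x 8000 / 14
COD = 2702.9 mg/L


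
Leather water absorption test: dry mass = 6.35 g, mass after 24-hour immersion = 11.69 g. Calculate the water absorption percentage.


84.1%


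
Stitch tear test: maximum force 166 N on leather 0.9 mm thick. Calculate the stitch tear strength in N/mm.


184.4 N/mm

Stitch tear strength = force / thickness
STS = 166 / 0.9 = 184.4 N/mm


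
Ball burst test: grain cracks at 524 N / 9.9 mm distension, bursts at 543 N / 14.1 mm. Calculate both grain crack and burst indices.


Crack index = 524 / 9.9 = 52.9 N/mm
Burst index = 543 / 14.1 = 38.5 N/mm


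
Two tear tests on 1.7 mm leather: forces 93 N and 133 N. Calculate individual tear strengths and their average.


Tear 1 = 93 / 1.7 = 54.7 N/mm
Tear 2 = 133 / 1.7 = 78.2 N/mm
Average = (54.7 + 78.2) / 2 = 66.5 N/mm


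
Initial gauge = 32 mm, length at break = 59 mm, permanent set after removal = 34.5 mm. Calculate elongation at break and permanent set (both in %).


Elongation at break = (59 - 32) / 32 x 100 = 84.4%
Permanent set = (34.5 - 32) / 32 x 100 = 7.8%


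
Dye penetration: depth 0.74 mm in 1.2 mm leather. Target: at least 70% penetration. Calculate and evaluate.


Penetration = 61.7%
Meets target: No


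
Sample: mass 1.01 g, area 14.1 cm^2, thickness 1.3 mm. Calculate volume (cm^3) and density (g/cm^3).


Volume = 1.833 cm^3
Density = 0.551 g/cm^3

Thickness in cm = 1.3 / 10 = 0.13 cm
Volume = 14.1 x 0.13 = 1.833 cm^3
Density = 1.01 / 1.833 = 0.551 g/cm^3


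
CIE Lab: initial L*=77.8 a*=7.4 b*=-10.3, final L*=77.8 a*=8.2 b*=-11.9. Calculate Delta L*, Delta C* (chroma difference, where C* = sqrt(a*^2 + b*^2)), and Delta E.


Delta L* = 77.8 - 77.8 = 0.0
C1* = sqrt((7.4)^2 + (-10.3)^2) = 12.683
C2* = sqrt((8.2)^2 + (-11.9)^2) = 14.452
Delta C* = 14.452 - 12.683 = 1.77
Delta E = sqrt((0.0)^2 + (0.8)^2 + (-1.6)^2) = 1.79


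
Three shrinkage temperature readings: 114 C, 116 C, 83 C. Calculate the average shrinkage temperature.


104.3 C

Average = (114 + 116 + 83) / 3
Average = 313 / 3 = 104.3 C


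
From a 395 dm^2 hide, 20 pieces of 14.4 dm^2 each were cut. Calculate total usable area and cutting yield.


Total usable = 20 x 14.4 = 288.0 dm^2
Yield = 288.0 / 395 x 100 = 72.9%


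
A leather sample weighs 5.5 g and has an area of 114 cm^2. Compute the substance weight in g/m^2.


Substance weight = mass / area x 10000
SW = 5.5 / 114 x 10000
SW = 482.5 g/m^2


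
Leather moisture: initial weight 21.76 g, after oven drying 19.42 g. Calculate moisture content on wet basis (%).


Moisture = 21.76 - 19.42 = 2.34 g
MC = 2.34 / 21.76 x 100 = 10.8%


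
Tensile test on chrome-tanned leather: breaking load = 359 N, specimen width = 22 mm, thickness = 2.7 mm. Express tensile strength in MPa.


Cross-section = 22 x 2.7 = 59.4 mm^2
TS = 359 / 59.4 = 6.04 MPa
(1 N/mm^2 = 1 MPa)


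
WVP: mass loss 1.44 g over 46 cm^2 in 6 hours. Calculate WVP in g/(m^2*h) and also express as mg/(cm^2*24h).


WVP = 1.44 / (46 x 6) x 10000 = 52.17 g/(m^2*h)
Mass loss in mg = 1.44 x 1000 = 1440 mg
Per cm^2 per 24h in mg: 1440 x 24 / (46 x 6) = 34560 / 276 = 125.22 mg/(cm^2*24h)


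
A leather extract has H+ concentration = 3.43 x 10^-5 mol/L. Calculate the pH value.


pH = -log10[H+]
pH = -log10(3.43 x 10^-5) = 4.46


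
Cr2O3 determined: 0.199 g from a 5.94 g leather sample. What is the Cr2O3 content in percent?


3.35%

Cr2O3% = 0.199 / 5.94 x 100
Cr2O3% = 3.35%


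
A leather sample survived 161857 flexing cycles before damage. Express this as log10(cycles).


log10(161857) = 5.21


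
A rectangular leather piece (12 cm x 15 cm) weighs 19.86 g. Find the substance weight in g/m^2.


1103.3 g/m^2

Area = 12 x 15 = 180 cm^2
SW = 19.86 / 180 x 10000 = 1103.3 g/m^2


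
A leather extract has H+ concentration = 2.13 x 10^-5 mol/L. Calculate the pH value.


pH = -log10[H+]
pH = -log10(2.13 x 10^-5) = 4.67


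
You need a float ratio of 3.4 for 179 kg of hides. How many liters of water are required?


608.6 L


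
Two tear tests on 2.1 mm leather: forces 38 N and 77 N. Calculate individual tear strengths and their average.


Tear 1 = 38 / 2.1 = 18.1 N/mm
Tear 2 = 77 / 2.1 = 36.7 N/mm
Average = (18.1 + 36.7) / 2 = 27.4 N/mm


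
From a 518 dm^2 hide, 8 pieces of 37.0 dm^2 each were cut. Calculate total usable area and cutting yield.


Usable area = 296.0 dm^2
Yield = 57.1%

Total usable = 8 x 37.0 = 296.0 dm^2
Yield = 296.0 / 518 x 100 = 57.1%


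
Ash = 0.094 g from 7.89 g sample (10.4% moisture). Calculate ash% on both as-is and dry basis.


As-is ash% = 0.094 / 7.89 x 100 = 1.19%
Dry mass = 7.89 x (100 - 10.4) / 100 = 7.06944 g
Dry-basis ash% = 0.094 / 7.06944 x 100 = 1.33%


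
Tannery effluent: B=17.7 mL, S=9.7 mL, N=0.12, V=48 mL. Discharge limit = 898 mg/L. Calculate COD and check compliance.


COD = (17.7 - 9.7) x 0.12 x 8000 / 48 = 160.0 mg/L
Limit: 898 mg/L
Compliant: Yes


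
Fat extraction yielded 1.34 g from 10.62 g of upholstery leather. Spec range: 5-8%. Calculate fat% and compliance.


Fat% = 1.34 / 10.62 x 100 = 12.6%
Spec range: 5-8%
Compliant: No


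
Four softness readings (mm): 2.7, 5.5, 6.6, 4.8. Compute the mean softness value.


Sum = 2.7 + 5.5 + 6.6 + 4.8
Mean = 19.6 / 4 = 4.90 mm


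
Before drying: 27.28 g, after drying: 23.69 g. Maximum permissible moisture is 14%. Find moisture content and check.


Moisture content = 13.2%
Acceptable: Yes

MC = (27.28 - 23.69) / 27.28 x 100 = 13.2%
Maximum: 14%
Acceptable: Yes


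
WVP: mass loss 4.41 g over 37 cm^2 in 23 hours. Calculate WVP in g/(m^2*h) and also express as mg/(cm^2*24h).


WVP = 51.82 g/(m^2*h)
Daily rate = 124.37 mg/(cm^2*24h)

WVP = 4.41 / (37 x 23) x 10000 = 51.82 g/(m^2*h)
Mass loss in mg = 4.41 x 1000 = 4410 mg
Per cm^2 per 24h in mg: 4410 x 24 / (37 x 23) = 105840 / 851 = 124.37 mg/(cm^2*24h)


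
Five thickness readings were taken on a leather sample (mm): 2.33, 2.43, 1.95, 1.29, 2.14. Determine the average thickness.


2.03 mm


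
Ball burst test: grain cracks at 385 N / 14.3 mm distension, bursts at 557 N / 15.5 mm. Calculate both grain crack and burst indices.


Crack index = 385 / 14.3 = 26.9 N/mm
Burst index = 557 / 15.5 = 35.9 N/mm


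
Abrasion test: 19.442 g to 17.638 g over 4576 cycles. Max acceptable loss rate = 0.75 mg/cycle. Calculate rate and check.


Loss = 19.442 - 17.638 = 1.804 g
Rate = 1.804 g / 4576 cycles x 1000 = 0.394 mg/cycle
Max = 0.75 mg/cycle
Passes: Yes


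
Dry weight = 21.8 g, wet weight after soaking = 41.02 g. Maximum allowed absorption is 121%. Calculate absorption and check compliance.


WA = (41.02 - 21.8) / 21.8 x 100 = 88.2%
Maximum allowed: 121%
Compliant: Yes


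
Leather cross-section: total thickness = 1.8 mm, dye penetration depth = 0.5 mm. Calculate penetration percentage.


27.8%

Penetration% = 0.5 / 1.8 x 100
Penetration = 27.8%


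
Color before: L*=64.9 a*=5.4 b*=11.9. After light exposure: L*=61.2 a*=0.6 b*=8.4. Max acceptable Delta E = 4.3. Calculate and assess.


dL = -3.7, da = -4.8, db = -3.5
dE = sqrt((-3.7)^2 + (-4.8)^2 + (-3.5)^2) = 7.00
Max = 4.3
Passes: No


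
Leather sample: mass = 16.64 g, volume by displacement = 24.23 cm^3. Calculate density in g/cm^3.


Density = mass / volume
Density = 16.64 / 24.23 = 0.687 g/cm^3


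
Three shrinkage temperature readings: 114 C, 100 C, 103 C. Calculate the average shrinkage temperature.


105.7 C

Average = (114 + 100 + 103) / 3
Average = 317 / 3 = 105.7 C


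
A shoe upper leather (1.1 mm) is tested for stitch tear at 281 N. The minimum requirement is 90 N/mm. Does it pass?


STS = 255.5 N/mm
Passes: Yes

STS = 281 / 1.1 = 255.5 N/mm
Minimum required: 90 N/mm
Passes: Yes


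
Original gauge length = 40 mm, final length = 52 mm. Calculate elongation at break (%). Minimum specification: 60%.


Extension = 52 - 40 = 12 mm
Elongation = 12 / 40 x 100 = 30.0%
Minimum required: 60%
Meets specification: No


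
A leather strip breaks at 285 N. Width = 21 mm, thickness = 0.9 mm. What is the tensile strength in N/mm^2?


Cross-sectional area = 21 x 0.9 = 18.9 mm^2
Tensile strength = 285 / 18.9 = 15.08 N/mm^2


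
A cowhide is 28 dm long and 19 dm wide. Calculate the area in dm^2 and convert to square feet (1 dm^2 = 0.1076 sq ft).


532 dm^2
57.24 sq ft

Area = 28 x 19 = 532 dm^2
Conversion: 532 x 0.1076 = 57.24 sq ft


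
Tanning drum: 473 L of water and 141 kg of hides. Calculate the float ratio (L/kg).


3.4

Float ratio = water / hide weight
Ratio = 473 / 141 = 3.4


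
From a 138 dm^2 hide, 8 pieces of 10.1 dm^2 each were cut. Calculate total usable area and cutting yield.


Usable area = 80.8 dm^2
Yield = 58.6%

Total usable = 8 x 10.1 = 80.8 dm^2
Yield = 80.8 / 138 x 100 = 58.6%


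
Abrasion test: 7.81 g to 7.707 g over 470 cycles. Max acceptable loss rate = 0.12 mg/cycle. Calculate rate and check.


Rate = 0.219 mg/cycle
Passes: No

Loss = 7.81 - 7.707 = 0.103 g
Rate = 0.103 g / 470 cycles x 1000 = 0.219 mg/cycle
Max = 0.12 mg/cycle
Passes: No


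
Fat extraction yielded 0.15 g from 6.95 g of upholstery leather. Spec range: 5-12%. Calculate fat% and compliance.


Fat% = 0.15 / 6.95 x 100 = 2.2%
Spec range: 5-12%
Compliant: No


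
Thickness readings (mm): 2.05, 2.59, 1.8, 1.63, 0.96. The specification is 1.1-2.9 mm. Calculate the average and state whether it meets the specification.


Average = 1.81 mm
Within specification: Yes

Sum = 9.03
Average = 9.03 / 5 = 1.81 mm
Specification range: 1.1 to 2.9 mm
Within spec: Yes


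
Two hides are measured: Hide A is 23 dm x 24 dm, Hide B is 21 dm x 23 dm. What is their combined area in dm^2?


1035 dm^2


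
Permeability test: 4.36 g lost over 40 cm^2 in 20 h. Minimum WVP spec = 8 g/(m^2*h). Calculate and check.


WVP = 4.36 / (40 x 20) x 10000 = 54.50 g/(m^2*h)
Minimum: 8 g/(m^2*h)
Meets spec: Yes


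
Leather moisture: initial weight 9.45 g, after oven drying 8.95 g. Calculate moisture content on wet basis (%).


Moisture = 9.45 - 8.95 = 0.50 g
MC = 0.50 / 9.45 x 100 = 5.3%


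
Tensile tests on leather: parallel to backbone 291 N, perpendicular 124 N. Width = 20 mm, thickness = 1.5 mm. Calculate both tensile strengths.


Parallel = 9.70 N/mm^2
Perpendicular = 4.13 N/mm^2


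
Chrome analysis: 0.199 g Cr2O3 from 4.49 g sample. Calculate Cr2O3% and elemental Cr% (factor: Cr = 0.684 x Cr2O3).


Cr2O3 = 4.43%
Cr = 3.03%


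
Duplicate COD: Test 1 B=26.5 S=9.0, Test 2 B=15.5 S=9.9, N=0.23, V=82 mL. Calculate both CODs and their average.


COD1 = (26.5 - 9.0) x 0.23 x 8000 / 82 = 392.7 mg/L
COD2 = (15.5 - 9.9) x 0.23 x 8000 / 82 = 125.7 mg/L
Average = (392.7 + 125.7) / 2 = 259.2 mg/L


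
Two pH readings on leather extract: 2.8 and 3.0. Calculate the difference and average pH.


Difference = 0.2
Average pH = 2.90

Difference = |2.8 - 3.0| = 0.2
Average = (2.8 + 3.0) / 2 = 2.90


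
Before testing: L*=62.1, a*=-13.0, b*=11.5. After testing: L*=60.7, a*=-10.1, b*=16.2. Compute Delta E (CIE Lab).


dL = 60.7 - 62.1 = -1.4
da = -10.1 - (-13.0) = 2.9
db = 16.2 - 11.5 = 4.7
dE = sqrt((-1.4)^2 + (2.9)^2 + (4.7)^2) = 5.70


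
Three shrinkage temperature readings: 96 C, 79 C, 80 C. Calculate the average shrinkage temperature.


85.0 C

Average = (96 + 79 + 80) / 3
Average = 255 / 3 = 85.0 C


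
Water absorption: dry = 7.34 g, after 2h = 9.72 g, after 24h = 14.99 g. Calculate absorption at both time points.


WA (2h) = (9.72 - 7.34) / 7.34 x 100 = 32.4%
WA (24h) = (14.99 - 7.34) / 7.34 x 100 = 104.2%


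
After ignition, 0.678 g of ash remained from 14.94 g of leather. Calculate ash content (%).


4.54%

Ash% = 0.678 / 14.94 x 100
Ash% = 4.54%


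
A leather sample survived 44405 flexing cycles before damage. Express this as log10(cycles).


4.65

log10(44405) = 4.65


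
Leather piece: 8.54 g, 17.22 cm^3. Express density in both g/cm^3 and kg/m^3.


0.496 g/cm^3
496 kg/m^3

Density = 8.54 / 17.22 = 0.496 g/cm^3
Convert: 0.496 x 1000 = 496 kg/m^3


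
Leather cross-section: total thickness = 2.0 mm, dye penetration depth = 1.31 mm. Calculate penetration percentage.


65.5%


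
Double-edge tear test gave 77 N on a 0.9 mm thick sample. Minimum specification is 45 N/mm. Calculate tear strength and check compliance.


Tear strength = 77 / 0.9 = 85.6 N/mm
Required minimum = 45 N/mm
Compliant: Yes


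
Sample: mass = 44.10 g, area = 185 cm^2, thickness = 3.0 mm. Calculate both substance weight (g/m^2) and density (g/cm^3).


Substance weight = 2383.8 g/m^2
Density = 0.795 g/cm^3

SW = 44.10 / 185 x 10000 = 2383.8 g/m^2
Volume = 185 x 3.0 / 10 = 55.50 cm^3
Density = 44.10 / 55.50 = 0.795 g/cm^3


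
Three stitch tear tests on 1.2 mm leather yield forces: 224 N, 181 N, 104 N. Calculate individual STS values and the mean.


STS1 = 224 / 1.2 = 186.7 N/mm
STS2 = 181 / 1.2 = 150.8 N/mm
STS3 = 104 / 1.2 = 86.7 N/mm
Mean = (186.7 + 150.8 + 86.7) / 3 = 141.4 N/mm


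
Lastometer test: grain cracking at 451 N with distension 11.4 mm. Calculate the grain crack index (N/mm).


39.6 N/mm


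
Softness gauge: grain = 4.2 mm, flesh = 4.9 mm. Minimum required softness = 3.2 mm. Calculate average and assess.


Average softness = 4.55 mm
Meets requirement: Yes


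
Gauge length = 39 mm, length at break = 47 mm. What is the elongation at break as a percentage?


Extension = 47 - 39 = 8 mm
Elongation = 8 / 39 x 100 = 20.5%


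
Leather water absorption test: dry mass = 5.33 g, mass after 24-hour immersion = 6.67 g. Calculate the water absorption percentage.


Water absorbed = 6.67 - 5.33 = 1.34 g
WA% = 1.34 / 5.33 x 100 = 25.1%


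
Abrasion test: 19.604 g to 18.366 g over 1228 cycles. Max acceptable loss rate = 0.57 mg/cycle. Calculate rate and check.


Rate = 1.008 mg/cycle
Passes: No

Loss = 19.604 - 18.366 = 1.238 g
Rate = 1.238 g / 1228 cycles x 1000 = 1.008 mg/cycle
Max = 0.57 mg/cycle
Passes: No


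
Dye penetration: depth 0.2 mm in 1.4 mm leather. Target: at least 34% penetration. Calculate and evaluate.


Penetration = 14.3%
Meets target: No


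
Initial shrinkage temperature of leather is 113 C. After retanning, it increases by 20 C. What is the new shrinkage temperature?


133 C


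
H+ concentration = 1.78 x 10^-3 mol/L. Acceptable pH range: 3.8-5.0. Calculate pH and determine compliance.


pH = 2.75
Compliant: No

pH = -log10(1.78 x 10^-3) = 2.75
Range: 3.8 to 5.0
Compliant: No


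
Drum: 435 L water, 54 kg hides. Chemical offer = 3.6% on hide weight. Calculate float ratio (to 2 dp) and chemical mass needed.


Float ratio = 435 / 54 = 8.06
Chemical = 54 x 3.6 / 100 = 1.944 kg


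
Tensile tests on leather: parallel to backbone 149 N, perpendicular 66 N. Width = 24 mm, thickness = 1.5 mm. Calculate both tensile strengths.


Parallel = 4.14 N/mm^2
Perpendicular = 1.83 N/mm^2


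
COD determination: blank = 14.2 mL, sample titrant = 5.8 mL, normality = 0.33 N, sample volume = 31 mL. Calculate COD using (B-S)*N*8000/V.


COD = (14.2 - 5.8) x 0.33 x 8000 / 31
COD = 8.4 x 0.33 x 8000 / 31
COD = 715.4 mg/L


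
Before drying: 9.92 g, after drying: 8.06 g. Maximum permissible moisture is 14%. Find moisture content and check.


MC = (9.92 - 8.06) / 9.92 x 100 = 18.8%
Maximum: 14%
Acceptable: No


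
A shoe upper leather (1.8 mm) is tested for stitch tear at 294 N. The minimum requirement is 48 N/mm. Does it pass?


STS = 294 / 1.8 = 163.3 N/mm
Minimum required: 48 N/mm
Passes: Yes


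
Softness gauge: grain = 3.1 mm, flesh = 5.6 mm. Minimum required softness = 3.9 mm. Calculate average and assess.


Average softness = 4.35 mm
Meets requirement: Yes

Average = (3.1 + 5.6) / 2 = 4.35 mm
Minimum = 3.9 mm
Meets requirement: Yes


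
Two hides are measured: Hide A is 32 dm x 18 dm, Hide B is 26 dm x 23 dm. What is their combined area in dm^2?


Hide A area = 32 x 18 = 576 dm^2
Hide B area = 26 x 23 = 598 dm^2
Total = 576 + 598 = 1174 dm^2


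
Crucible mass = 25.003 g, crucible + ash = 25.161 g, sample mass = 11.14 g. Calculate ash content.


Ash mass = 25.161 - 25.003 = 0.158 g
Ash% = 0.158 / 11.14 x 100 = 1.42%


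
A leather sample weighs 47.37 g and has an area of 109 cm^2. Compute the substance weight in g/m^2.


Substance weight = mass / area x 10000
SW = 47.37 / 109 x 10000
SW = 4345.9 g/m^2


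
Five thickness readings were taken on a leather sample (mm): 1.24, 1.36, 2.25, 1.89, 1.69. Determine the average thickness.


1.69 mm


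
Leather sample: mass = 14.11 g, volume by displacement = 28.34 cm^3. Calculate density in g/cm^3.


Density = mass / volume
Density = 14.11 / 28.34 = 0.498 g/cm^3


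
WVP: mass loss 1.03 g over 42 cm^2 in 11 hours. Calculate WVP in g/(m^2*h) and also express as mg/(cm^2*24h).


WVP = 22.29 g/(m^2*h)
Daily rate = 53.51 mg/(cm^2*24h)

WVP = 1.03 / (42 x 11) x 10000 = 22.29 g/(m^2*h)
Mass loss in mg = 1.03 x 1000 = 1030 mg
Per cm^2 per 24h in mg: 1030 x 24 / (42 x 11) = 24720 / 462 = 53.51 mg/(cm^2*24h)


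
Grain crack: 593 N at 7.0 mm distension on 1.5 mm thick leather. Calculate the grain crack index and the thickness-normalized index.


Crack index = 593 / 7.0 = 84.7 N/mm
Normalized = 84.7 / 1.5 = 56.5 N/mm per mm


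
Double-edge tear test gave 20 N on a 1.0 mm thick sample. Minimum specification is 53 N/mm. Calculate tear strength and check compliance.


Tear strength = 20 / 1.0 = 20.0 N/mm
Required minimum = 53 N/mm
Compliant: No


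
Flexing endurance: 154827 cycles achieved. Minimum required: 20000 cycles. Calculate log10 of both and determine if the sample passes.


log10(154827) = 5.19
log10(20000) = 4.30
Passes: Yes


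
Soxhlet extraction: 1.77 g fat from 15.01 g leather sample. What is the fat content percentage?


Fat content = 1.77 / 15.01 x 100
Fat = 11.8%


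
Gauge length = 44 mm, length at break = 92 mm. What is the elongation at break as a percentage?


109.1%


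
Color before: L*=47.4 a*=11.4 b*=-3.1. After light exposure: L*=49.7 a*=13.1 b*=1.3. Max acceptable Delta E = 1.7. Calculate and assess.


dL = 2.3, da = 1.7, db = 4.4
dE = sqrt((2.3)^2 + (1.7)^2 + (4.4)^2) = 5.25
Max = 1.7
Passes: No


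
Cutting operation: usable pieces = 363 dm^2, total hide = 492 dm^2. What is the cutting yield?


73.8%


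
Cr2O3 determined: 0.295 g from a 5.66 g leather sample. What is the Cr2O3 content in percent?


Cr2O3% = 0.295 / 5.66 x 100
Cr2O3% = 5.21%


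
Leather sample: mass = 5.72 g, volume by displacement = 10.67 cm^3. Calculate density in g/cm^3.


Density = mass / volume
Density = 5.72 / 10.67 = 0.536 g/cm^3


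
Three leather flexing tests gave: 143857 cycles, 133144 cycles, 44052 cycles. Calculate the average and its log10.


Average = 107018 cycles
log10 = 5.03

Average = (143857 + 133144 + 44052) / 3 = 107018 cycles
log10(107018) = 5.03


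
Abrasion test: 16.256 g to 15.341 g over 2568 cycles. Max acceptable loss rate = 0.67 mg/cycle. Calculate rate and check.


Rate = 0.356 mg/cycle
Passes: Yes


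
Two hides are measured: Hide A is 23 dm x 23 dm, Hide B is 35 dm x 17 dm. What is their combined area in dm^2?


1124 dm^2

Hide A area = 23 x 23 = 529 dm^2
Hide B area = 35 x 17 = 595 dm^2
Total = 529 + 595 = 1124 dm^2


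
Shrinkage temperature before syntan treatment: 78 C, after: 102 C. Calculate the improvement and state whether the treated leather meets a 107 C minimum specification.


Improvement = 24 C
Meets 107 C spec: No

Improvement = 102 - 78 = 24 C
Spec check: 102 C >= 107 C? No


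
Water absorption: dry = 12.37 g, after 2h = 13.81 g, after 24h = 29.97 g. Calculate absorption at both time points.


WA (2h) = (13.81 - 12.37) / 12.37 x 100 = 11.6%
WA (24h) = (29.97 - 12.37) / 12.37 x 100 = 142.3%


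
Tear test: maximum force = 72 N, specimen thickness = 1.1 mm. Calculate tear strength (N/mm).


65.5 N/mm

Tear strength = force / thickness
Tear = 72 / 1.1 = 65.5 N/mm


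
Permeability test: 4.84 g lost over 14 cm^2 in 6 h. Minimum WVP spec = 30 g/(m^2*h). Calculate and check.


WVP = 4.84 / (14 x 6) x 10000 = 576.19 g/(m^2*h)
Minimum: 30 g/(m^2*h)
Meets spec: Yes


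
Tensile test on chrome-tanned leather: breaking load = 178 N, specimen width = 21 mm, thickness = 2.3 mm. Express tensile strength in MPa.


3.69 MPa

Cross-section = 21 x 2.3 = 48.3 mm^2
TS = 178 / 48.3 = 3.69 MPa
(1 N/mm^2 = 1 MPa)


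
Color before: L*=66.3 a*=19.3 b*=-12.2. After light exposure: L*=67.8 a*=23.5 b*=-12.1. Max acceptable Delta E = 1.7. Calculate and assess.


Delta E = 4.46
Passes: No


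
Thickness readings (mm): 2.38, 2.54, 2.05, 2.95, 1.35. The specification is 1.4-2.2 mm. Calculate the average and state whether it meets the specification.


Sum = 11.27
Average = 11.27 / 5 = 2.25 mm
Specification range: 1.4 to 2.2 mm
Within spec: No


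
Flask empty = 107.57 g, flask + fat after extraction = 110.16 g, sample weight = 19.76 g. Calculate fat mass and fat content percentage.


Fat mass = 2.59 g
Fat content = 13.1%

Fat mass = 110.16 - 107.57 = 2.59 g
Fat% = 2.59 / 19.76 x 100 = 13.1%


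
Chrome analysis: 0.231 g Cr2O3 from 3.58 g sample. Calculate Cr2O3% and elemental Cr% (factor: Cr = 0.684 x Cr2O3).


Cr2O3% = 0.231 / 3.58 x 100 = 6.45%
Cr% = 6.45 x 0.684 = 4.41%


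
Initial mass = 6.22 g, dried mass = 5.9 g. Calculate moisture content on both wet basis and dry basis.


Wet basis = 5.1%
Dry basis = 5.4%


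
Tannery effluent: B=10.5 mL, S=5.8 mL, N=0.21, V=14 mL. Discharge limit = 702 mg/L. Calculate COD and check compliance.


COD = (10.5 - 5.8) x 0.21 x 8000 / 14 = 564.0 mg/L
Limit: 702 mg/L
Compliant: Yes


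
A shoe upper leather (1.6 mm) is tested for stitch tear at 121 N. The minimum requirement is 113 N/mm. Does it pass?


STS = 75.6 N/mm
Passes: No

STS = 121 / 1.6 = 75.6 N/mm
Minimum required: 113 N/mm
Passes: No


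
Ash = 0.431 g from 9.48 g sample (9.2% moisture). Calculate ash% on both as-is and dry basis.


As-is ash% = 0.431 / 9.48 x 100 = 4.55%
Dry mass = 9.48 x (100 - 9.2) / 100 = 8.60784 g
Dry-basis ash% = 0.431 / 8.60784 x 100 = 5.01%


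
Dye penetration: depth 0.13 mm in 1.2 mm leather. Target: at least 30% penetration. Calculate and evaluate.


Penetration = 10.8%
Meets target: No


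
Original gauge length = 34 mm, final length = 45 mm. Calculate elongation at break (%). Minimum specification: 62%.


Elongation = 32.4%
Meets spec: No


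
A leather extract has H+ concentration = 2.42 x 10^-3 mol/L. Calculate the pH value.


pH = 2.62

pH = -log10[H+]
pH = -log10(2.42 x 10^-3) = 2.62


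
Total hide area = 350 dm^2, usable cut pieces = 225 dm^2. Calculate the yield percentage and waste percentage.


Yield = 64.3%
Waste = 35.7%


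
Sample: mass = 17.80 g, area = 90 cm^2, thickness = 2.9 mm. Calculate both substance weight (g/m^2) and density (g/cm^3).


Substance weight = 1977.8 g/m^2
Density = 0.682 g/cm^3

SW = 17.80 / 90 x 10000 = 1977.8 g/m^2
Volume = 90 x 2.9 / 10 = 26.10 cm^3
Density = 17.80 / 26.10 = 0.682 g/cm^3


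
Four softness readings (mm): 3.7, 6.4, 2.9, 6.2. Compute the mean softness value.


Sum = 3.7 + 6.4 + 2.9 + 6.2
Mean = 19.2 / 4 = 4.80 mm


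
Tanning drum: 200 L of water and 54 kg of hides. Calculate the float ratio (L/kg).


3.7

Float ratio = water / hide weight
Ratio = 200 / 54 = 3.7


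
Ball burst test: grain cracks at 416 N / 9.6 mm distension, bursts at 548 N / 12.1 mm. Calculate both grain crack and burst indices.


Crack index = 43.3 N/mm
Burst index = 45.3 N/mm


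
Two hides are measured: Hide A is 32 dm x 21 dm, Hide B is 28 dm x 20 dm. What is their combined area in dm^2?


Hide A area = 32 x 21 = 672 dm^2
Hide B area = 28 x 20 = 560 dm^2
Total = 672 + 560 = 1232 dm^2


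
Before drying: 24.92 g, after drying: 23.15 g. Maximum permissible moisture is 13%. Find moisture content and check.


Moisture content = 7.1%
Acceptable: Yes


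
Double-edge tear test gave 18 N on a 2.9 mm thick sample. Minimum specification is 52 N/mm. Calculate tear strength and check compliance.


Tear strength = 6.2 N/mm
Compliant: No


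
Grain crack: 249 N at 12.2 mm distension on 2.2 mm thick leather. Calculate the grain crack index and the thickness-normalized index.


Crack index = 20.4 N/mm
Normalized index = 9.3 N/mm per mm

Crack index = 249 / 12.2 = 20.4 N/mm
Normalized = 20.4 / 2.2 = 9.3 N/mm per mm


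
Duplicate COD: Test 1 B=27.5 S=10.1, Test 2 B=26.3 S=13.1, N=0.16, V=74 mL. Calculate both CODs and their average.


COD1 = 301.0 mg/L
COD2 = 228.3 mg/L
Average = 264.7 mg/L


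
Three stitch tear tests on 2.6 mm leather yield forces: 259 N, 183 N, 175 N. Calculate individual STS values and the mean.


STS1 = 259 / 2.6 = 99.6 N/mm
STS2 = 183 / 2.6 = 70.4 N/mm
STS3 = 175 / 2.6 = 67.3 N/mm
Mean = (99.6 + 70.4 + 67.3) / 3 = 79.1 N/mm


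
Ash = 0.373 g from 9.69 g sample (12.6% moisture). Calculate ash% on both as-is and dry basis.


As-is ash% = 0.373 / 9.69 x 100 = 3.85%
Dry mass = 9.69 x (100 - 12.6) / 100 = 8.46906 g
Dry-basis ash% = 0.373 / 8.46906 x 100 = 4.40%


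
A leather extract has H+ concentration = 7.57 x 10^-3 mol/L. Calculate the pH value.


pH = -log10[H+]
pH = -log10(7.57 x 10^-3) = 2.12


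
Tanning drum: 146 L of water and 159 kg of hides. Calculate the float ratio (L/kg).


Float ratio = water / hide weight
Ratio = 146 / 159 = 0.9


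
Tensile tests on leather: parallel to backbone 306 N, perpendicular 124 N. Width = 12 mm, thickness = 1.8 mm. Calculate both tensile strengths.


Parallel = 14.17 N/mm^2
Perpendicular = 5.74 N/mm^2


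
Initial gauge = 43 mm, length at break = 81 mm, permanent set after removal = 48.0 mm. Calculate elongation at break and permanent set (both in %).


Elongation at break = (81 - 43) / 43 x 100 = 88.4%
Permanent set = (48.0 - 43) / 43 x 100 = 11.6%


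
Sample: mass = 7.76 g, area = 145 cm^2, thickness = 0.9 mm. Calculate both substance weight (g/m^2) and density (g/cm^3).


SW = 7.76 / 145 x 10000 = 535.2 g/m^2
Volume = 145 x 0.9 / 10 = 13.05 cm^3
Density = 7.76 / 13.05 = 0.595 g/cm^3


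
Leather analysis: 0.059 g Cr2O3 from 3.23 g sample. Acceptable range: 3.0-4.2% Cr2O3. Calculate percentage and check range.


Cr2O3% = 0.059 / 3.23 x 100 = 1.83%
Acceptable range: 3.0 to 4.2%
Within range: No


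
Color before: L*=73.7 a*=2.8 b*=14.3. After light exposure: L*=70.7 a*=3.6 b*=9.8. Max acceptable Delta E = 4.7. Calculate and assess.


dL = -3.0, da = 0.8, db = -4.5
dE = sqrt((-3.0)^2 + (0.8)^2 + (-4.5)^2) = 5.47
Max = 4.7
Passes: No


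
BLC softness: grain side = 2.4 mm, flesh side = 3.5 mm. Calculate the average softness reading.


2.95 mm

Average = (2.4 + 3.5) / 2
Average = 2.95 mm


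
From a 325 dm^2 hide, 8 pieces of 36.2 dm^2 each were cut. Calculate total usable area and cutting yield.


Usable area = 289.6 dm^2
Yield = 89.1%


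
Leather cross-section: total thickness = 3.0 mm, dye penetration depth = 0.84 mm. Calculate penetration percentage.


28.0%

Penetration% = 0.84 / 3.0 x 100
Penetration = 28.0%


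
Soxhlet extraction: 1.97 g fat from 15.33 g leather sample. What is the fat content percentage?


12.9%


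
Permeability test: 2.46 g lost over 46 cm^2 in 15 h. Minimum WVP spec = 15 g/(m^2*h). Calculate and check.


WVP = 35.65 g/(m^2*h)
Meets specification: Yes

WVP = 2.46 / (46 x 15) x 10000 = 35.65 g/(m^2*h)
Minimum: 15 g/(m^2*h)
Meets spec: Yes


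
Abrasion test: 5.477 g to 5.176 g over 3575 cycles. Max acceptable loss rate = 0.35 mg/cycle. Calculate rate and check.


Loss = 5.477 - 5.176 = 0.301 g
Rate = 0.301 g / 3575 cycles x 1000 = 0.084 mg/cycle
Max = 0.35 mg/cycle
Passes: Yes


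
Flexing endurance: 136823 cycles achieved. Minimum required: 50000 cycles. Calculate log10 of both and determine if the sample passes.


log10(136823) = 5.14
log10(50000) = 4.70
Passes: Yes


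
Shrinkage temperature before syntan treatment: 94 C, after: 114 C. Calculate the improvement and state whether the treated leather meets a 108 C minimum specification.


Improvement = 20 C
Meets 108 C spec: Yes

Improvement = 114 - 94 = 20 C
Spec check: 114 C >= 108 C? Yes


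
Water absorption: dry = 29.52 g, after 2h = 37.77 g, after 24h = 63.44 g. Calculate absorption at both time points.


2h absorption = 27.9%
24h absorption = 114.9%


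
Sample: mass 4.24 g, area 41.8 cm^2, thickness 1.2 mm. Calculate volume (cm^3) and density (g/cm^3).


Thickness in cm = 1.2 / 10 = 0.12 cm
Volume = 41.8 x 0.12 = 5.016 cm^3
Density = 4.24 / 5.016 = 0.845 g/cm^3


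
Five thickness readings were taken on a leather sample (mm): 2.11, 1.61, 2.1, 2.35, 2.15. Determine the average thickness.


Sum = 2.11 + 1.61 + 2.1 + 2.35 + 2.15 = 10.32
Average = 10.32 / 5 = 2.06 mm


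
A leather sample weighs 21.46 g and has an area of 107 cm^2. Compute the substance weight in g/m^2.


2005.6 g/m^2

Substance weight = mass / area x 10000
SW = 21.46 / 107 x 10000
SW = 2005.6 g/m^2


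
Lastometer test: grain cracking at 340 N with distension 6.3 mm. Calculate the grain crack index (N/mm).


54.0 N/mm


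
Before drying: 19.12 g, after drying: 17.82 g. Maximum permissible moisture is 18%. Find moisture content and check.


Moisture content = 6.8%
Acceptable: Yes

MC = (19.12 - 17.82) / 19.12 x 100 = 6.8%
Maximum: 18%
Acceptable: Yes


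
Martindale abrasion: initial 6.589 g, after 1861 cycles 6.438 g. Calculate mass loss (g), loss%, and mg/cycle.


Mass loss = 0.151 g
Loss = 2.29%
Rate = 0.081 mg/cycle


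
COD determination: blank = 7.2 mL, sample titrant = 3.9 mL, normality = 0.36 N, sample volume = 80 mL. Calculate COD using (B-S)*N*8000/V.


COD = (7.2 - 3.9) x 0.36 x 8000 / 80
COD = 3.3 x 0.36 x 8000 / 80
COD = 118.8 mg/L


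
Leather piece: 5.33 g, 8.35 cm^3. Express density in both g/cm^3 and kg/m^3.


Density = 5.33 / 8.35 = 0.638 g/cm^3
Convert: 0.638 x 1000 = 638 kg/m^3


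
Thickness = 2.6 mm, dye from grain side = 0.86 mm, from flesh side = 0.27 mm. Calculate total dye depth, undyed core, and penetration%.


Total dyed = 0.86 + 0.27 = 1.13 mm
Undyed core = 2.6 - 1.13 = 1.47 mm
Penetration = 1.13 / 2.6 x 100 = 43.5%


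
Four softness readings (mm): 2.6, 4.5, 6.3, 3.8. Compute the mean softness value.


Sum = 2.6 + 4.5 + 6.3 + 3.8
Mean = 17.2 / 4 = 4.30 mm
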